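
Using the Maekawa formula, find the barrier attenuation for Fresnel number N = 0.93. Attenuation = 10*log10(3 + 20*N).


3 + 20*N = 3 + 20*0.93 = 21.6
Att = 10*log10(21.6) = 13.345 dB


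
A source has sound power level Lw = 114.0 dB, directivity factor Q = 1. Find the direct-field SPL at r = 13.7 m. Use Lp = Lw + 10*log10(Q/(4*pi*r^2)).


4*pi*r^2 = 4*pi*13.7^2 = 2358.58 m^2
Q / (4*pi*r^2) = 1 / 2358.58 = 0.000423984
Lp = 114.0 + 10*log10(0.000423984) = 80.273 dB


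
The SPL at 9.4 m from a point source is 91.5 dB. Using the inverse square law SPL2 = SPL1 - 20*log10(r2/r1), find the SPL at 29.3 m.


r2/r1 = 29.3/9.4 = 3.11702
Correction = 20*log10(3.11702) = 9.87479 dB
SPL2 = 91.5 - 9.87479 = 81.625 dB


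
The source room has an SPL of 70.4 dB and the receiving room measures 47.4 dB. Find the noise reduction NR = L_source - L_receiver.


NR = L_source - L_receiver (difference between source and receiving room levels)
NR = 70.4 - 47.4 = 23 dB


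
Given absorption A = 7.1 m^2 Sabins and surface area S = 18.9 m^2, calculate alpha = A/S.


Absorption coefficient = absorbed power / incident power
alpha = A / S = 7.1 / 18.9 = 0.37566


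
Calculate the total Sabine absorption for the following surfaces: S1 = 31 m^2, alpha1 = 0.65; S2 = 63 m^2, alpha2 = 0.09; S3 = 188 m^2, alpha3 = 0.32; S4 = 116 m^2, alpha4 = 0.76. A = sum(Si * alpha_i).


31 * 0.65 = 20.15
63 * 0.09 = 5.67
188 * 0.32 = 60.16
116 * 0.76 = 88.16
A_total = 20.15 + 5.67 + 60.16 + 88.16 = 174.14 m^2


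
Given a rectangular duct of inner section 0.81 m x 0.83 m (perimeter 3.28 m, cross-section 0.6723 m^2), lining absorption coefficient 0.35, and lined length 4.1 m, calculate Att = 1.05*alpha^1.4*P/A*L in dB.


alpha^1.4 = 0.35^1.4 = 0.229983
Attenuation rate = 1.05 * alpha^1.4 * P / A
= 1.05 * 0.229983 * 3.28 / 0.6723 = 1.17814 dB/m
Total Att = 1.17814 * 4.1 = 4.8304 dB


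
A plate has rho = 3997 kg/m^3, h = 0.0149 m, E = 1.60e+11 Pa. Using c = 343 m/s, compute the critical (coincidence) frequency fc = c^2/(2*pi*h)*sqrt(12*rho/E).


12*rho/E = 12*3997/1.60e+11 = 2.99775e-07
sqrt(12*rho/E) = sqrt(2.99775e-07) = 0.000547517
c^2/(2*pi*h) = 343^2/(2*pi*0.0149) = 1.25667e+06
fc = 1.25667e+06 * 0.000547517 = 688.05 Hz


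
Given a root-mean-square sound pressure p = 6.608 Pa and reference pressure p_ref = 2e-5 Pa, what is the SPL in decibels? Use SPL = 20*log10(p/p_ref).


p / p_ref = 6.608 / 2e-5 = 330400
SPL = 20 * log10(330400) = 110.38 dB


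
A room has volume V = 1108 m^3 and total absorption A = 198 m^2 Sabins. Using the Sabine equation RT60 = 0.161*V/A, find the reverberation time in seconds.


RT60 = 0.161 * 1108 / 198 = 0.90095 s


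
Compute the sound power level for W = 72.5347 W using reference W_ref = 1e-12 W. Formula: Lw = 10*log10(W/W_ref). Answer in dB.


W / W_ref = 72.5347 / 1e-12 = 7.25347e+13
Lw = 10 * log10(7.25347e+13) = 138.61 dB


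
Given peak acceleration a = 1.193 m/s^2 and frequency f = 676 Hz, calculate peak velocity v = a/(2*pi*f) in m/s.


omega = 2*pi*f = 2*pi*676 = 4247.43 rad/s
v = a / omega = 1.193 / 4247.43 = 0.00028088 m/s


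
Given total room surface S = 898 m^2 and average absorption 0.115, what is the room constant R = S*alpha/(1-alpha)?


R = 898 * 0.115 / (1 - 0.115) = 116.69 m^2


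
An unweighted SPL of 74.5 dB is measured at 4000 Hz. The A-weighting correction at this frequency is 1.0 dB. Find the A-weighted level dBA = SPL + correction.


A-weighting table: 4000 Hz -> 1.0 dB correction
SPL_A = SPL + correction = 74.5 + (1.0) = 75.5 dBA


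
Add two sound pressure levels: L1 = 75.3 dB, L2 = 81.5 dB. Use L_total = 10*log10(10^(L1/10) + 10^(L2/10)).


10^(75.3/10) = 3.38844e+07
10^(81.5/10) = 1.41254e+08
Sum = 3.38844e+07 + 1.41254e+08 = 1.75138e+08
L_total = 10*log10(1.75138e+08) = 82.434 dB


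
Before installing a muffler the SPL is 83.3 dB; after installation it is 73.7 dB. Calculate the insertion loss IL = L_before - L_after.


Insertion loss = SPL without muffler - SPL with muffler
IL = 83.3 - 73.7 = 9.6 dB


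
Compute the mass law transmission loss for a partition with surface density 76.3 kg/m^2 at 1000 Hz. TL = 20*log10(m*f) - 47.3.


m * f = 76.3 * 1000 = 76300
20*log10(76300) = 97.6505 dB
TL = 97.6505 - 47.3 = 50.35 dB


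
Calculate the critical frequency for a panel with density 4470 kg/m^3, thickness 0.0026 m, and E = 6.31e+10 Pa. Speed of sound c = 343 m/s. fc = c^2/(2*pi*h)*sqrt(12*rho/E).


12*rho/E = 12*4470/6.31e+10 = 8.50079e-07
sqrt(12*rho/E) = sqrt(8.50079e-07) = 0.000921997
c^2/(2*pi*h) = 343^2/(2*pi*0.0026) = 7.2017e+06
fc = 7.2017e+06 * 0.000921997 = 6639.9 Hz


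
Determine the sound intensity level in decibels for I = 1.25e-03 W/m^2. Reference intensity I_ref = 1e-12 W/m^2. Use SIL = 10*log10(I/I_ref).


I / I_ref = 1.25e-03 / 1e-12 = 1.25e+09
SIL = 10 * log10(1.25e+09) = 90.969 dB


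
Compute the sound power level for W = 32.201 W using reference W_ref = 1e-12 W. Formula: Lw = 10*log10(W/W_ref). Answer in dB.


W / W_ref = 32.201 / 1e-12 = 3.2201e+13
Lw = 10 * log10(3.2201e+13) = 135.08 dB


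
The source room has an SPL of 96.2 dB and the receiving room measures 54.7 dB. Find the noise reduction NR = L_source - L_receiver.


NR = L_source - L_receiver (difference between source and receiving room levels)
NR = 96.2 - 54.7 = 41.5 dB


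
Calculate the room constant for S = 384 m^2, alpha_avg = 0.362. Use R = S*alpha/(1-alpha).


R = 384 * 0.362 / (1 - 0.362) = 217.88 m^2


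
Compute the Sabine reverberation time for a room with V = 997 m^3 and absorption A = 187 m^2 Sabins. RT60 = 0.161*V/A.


RT60 = 0.161 * 997 / 187 = 0.85838 s


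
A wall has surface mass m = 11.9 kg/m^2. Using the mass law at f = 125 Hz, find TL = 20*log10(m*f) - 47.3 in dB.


m * f = 11.9 * 125 = 1487.5
20*log10(1487.5) = 63.4491 dB
TL = 63.4491 - 47.3 = 16.149 dB


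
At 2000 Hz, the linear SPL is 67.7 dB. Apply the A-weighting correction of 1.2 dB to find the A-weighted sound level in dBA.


A-weighting table: 2000 Hz -> 1.2 dB correction
SPL_A = SPL + correction = 67.7 + (1.2) = 68.9 dBA


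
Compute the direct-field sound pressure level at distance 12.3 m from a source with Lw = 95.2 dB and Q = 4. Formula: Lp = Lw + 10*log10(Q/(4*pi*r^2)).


4*pi*r^2 = 4*pi*12.3^2 = 1901.17 m^2
Q / (4*pi*r^2) = 4 / 1901.17 = 0.00210397
Lp = 95.2 + 10*log10(0.00210397) = 68.43 dB


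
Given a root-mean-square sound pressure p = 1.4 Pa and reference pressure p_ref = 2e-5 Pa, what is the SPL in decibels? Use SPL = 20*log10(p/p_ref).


p / p_ref = 1.4 / 2e-5 = 70000
SPL = 20 * log10(70000) = 96.902 dB


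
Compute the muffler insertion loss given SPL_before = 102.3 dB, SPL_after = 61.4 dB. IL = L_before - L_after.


Insertion loss = SPL without muffler - SPL with muffler
IL = 102.3 - 61.4 = 40.9 dB


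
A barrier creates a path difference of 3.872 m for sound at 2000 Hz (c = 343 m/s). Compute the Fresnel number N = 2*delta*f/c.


N = 2*delta*f/c = 2*delta/lambda, where lambda = c/f
lambda = 343 / 2000 = 0.1715 m
N = 2 * 3.872 / 0.1715 = 45.155


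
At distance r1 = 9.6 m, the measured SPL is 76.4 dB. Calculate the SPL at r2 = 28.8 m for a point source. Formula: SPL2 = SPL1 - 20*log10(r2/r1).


r2/r1 = 28.8/9.6 = 3
Correction = 20*log10(3) = 9.54243 dB
SPL2 = 76.4 - 9.54243 = 66.858 dB


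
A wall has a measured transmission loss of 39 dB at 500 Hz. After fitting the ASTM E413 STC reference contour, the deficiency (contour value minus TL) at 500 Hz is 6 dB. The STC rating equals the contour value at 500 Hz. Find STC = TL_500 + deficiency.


By ASTM E413, STC = value of the fitted reference contour at 500 Hz.
Contour value at 500 Hz = TL_500 + deficiency = 39 + 6 = 45
STC = 45


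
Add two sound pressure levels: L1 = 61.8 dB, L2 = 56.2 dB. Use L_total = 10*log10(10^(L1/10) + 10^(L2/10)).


10^(61.8/10) = 1.51356e+06
10^(56.2/10) = 416869
Sum = 1.51356e+06 + 416869 = 1.93043e+06
L_total = 10*log10(1.93043e+06) = 62.857 dB


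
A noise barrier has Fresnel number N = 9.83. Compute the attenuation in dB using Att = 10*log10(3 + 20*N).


3 + 20*N = 3 + 20*9.83 = 199.6
Att = 10*log10(199.6) = 23.002 dB


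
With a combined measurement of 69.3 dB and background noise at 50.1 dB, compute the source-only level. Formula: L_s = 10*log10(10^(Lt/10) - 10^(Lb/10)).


10^(69.3/10) = 8.51138e+06
10^(50.1/10) = 102329
Difference = 8.51138e+06 - 102329 = 8.40905e+06
L_source = 10*log10(8.40905e+06) = 69.247 dB


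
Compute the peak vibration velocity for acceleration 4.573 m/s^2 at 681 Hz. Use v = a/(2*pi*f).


omega = 2*pi*f = 2*pi*681 = 4278.85 rad/s
v = a / omega = 4.573 / 4278.85 = 0.0010687 m/s


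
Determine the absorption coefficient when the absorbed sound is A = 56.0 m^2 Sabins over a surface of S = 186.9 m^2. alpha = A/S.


Absorption coefficient = absorbed power / incident power
alpha = A / S = 56.0 / 186.9 = 0.29963


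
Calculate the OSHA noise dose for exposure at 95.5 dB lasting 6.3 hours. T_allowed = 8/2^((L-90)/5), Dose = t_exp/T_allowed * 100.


T_allowed = 8 / 2^((95.5 - 90)/5) = 3.73213 hr
Dose = 6.3 / 3.73213 * 100 = 168.8 %


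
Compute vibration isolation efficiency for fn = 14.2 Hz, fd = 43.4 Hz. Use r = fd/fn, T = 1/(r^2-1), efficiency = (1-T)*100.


r = 43.4 / 14.2 = 3.05634
r^2 - 1 = 3.05634^2 - 1 = 8.34121
T = 1/8.34121 = 0.119887
Efficiency = (1 - 0.119887)*100 = 88.011 %


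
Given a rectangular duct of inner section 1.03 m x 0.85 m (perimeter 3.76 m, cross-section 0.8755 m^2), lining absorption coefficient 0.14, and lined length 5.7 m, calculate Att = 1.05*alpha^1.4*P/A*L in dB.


alpha^1.4 = 0.14^1.4 = 0.0637645
Attenuation rate = 1.05 * alpha^1.4 * P / A
= 1.05 * 0.0637645 * 3.76 / 0.8755 = 0.287541 dB/m
Total Att = 0.287541 * 5.7 = 1.639 dB


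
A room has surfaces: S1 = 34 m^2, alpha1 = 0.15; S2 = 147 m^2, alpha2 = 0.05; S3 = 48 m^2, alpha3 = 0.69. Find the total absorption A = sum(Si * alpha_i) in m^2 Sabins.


34 * 0.15 = 5.1
147 * 0.05 = 7.35
48 * 0.69 = 33.12
A_total = 5.1 + 7.35 + 33.12 = 45.57 m^2


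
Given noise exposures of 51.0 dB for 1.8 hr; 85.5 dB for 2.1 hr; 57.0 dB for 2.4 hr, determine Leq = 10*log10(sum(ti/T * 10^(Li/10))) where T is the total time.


T_total = 1.8 + 2.1 + 2.4 = 6.3 hr
(1.8/6.3) * 10^(51.0/10) = 35969.3
(2.1/6.3) * 10^(85.5/10) = 1.18271e+08
(2.4/6.3) * 10^(57.0/10) = 190928
Sum = 35969.3 + 1.18271e+08 + 190928 = 1.18498e+08
Leq = 10*log10(1.18498e+08) = 80.737 dB


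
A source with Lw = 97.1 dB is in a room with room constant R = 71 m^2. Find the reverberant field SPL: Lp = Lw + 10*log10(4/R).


4/R = 4/71 = 0.056338
Lp = 97.1 + 10*log10(0.056338) = 84.608 dB


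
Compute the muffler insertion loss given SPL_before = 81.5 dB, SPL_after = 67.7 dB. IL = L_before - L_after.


Insertion loss = SPL without muffler - SPL with muffler
IL = 81.5 - 67.7 = 13.8 dB


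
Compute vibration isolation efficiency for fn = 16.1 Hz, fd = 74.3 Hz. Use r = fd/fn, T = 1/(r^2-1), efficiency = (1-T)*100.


r = 74.3 / 16.1 = 4.61491
r^2 - 1 = 4.61491^2 - 1 = 20.2974
T = 1/20.2974 = 0.0492674
Efficiency = (1 - 0.0492674)*100 = 95.073 %


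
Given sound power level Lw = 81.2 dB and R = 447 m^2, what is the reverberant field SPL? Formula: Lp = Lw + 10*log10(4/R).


4/R = 4/447 = 0.00894855
Lp = 81.2 + 10*log10(0.00894855) = 60.718 dB


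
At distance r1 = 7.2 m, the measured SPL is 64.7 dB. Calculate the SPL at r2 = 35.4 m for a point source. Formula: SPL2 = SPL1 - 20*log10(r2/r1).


r2/r1 = 35.4/7.2 = 4.91667
Correction = 20*log10(4.91667) = 13.8334 dB
SPL2 = 64.7 - 13.8334 = 50.867 dB


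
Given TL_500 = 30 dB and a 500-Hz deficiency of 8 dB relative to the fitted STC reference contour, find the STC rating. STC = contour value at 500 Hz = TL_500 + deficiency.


By ASTM E413, STC = value of the fitted reference contour at 500 Hz.
Contour value at 500 Hz = TL_500 + deficiency = 30 + 8 = 38
STC = 38


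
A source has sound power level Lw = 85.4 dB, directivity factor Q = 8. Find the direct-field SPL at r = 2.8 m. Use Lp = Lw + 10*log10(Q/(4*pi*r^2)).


4*pi*r^2 = 4*pi*2.8^2 = 98.5203 m^2
Q / (4*pi*r^2) = 8 / 98.5203 = 0.0812015
Lp = 85.4 + 10*log10(0.0812015) = 74.496 dB


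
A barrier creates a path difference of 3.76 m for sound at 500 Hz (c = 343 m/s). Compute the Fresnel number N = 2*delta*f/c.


N = 2*delta*f/c = 2*delta/lambda, where lambda = c/f
lambda = 343 / 500 = 0.686 m
N = 2 * 3.76 / 0.686 = 10.962


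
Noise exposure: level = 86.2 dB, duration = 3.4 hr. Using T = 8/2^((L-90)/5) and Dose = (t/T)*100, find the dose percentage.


T_allowed = 8 / 2^((86.2 - 90)/5) = 13.5479 hr
Dose = 3.4 / 13.5479 * 100 = 25.096 %


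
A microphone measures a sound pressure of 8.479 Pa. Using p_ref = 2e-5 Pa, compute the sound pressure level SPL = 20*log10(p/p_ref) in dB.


p / p_ref = 8.479 / 2e-5 = 423950
SPL = 20 * log10(423950) = 112.55 dB


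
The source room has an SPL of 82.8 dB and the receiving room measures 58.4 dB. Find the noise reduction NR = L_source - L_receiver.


NR = L_source - L_receiver (difference between source and receiving room levels)
NR = 82.8 - 58.4 = 24.4 dB


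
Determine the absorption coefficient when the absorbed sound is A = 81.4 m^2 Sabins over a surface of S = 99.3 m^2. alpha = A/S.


Absorption coefficient = absorbed power / incident power
alpha = A / S = 81.4 / 99.3 = 0.81974


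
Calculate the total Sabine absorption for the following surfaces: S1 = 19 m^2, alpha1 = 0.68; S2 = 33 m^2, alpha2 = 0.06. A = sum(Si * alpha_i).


19 * 0.68 = 12.92
33 * 0.06 = 1.98
A_total = 12.92 + 1.98 = 14.9 m^2


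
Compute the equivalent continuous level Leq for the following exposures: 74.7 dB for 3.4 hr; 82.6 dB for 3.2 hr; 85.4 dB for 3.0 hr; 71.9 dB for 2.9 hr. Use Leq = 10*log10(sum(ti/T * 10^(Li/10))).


T_total = 3.4 + 3.2 + 3.0 + 2.9 = 12.5 hr
(3.4/12.5) * 10^(74.7/10) = 8.02729e+06
(3.2/12.5) * 10^(82.6/10) = 4.65843e+07
(3.0/12.5) * 10^(85.4/10) = 8.32168e+07
(2.9/12.5) * 10^(71.9/10) = 3.59325e+06
Sum = 8.02729e+06 + 4.65843e+07 + 8.32168e+07 + 3.59325e+06 = 1.41422e+08
Leq = 10*log10(1.41422e+08) = 81.505 dB


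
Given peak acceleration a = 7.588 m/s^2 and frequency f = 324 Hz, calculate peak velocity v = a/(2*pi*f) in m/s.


omega = 2*pi*f = 2*pi*324 = 2035.75 rad/s
v = a / omega = 7.588 / 2035.75 = 0.0037274 m/s


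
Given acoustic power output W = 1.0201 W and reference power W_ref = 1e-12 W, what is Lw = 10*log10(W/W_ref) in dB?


W / W_ref = 1.0201 / 1e-12 = 1.0201e+12
Lw = 10 * log10(1.0201e+12) = 120.09 dB


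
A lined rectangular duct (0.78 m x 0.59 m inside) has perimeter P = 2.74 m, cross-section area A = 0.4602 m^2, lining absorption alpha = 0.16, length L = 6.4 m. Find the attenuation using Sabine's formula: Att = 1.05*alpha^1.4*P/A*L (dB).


alpha^1.4 = 0.16^1.4 = 0.076872
Attenuation rate = 1.05 * alpha^1.4 * P / A
= 1.05 * 0.076872 * 2.74 / 0.4602 = 0.480575 dB/m
Total Att = 0.480575 * 6.4 = 3.0757 dB


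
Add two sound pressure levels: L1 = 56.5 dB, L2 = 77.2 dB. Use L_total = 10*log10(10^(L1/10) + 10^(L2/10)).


10^(56.5/10) = 446684
10^(77.2/10) = 5.24807e+07
Sum = 446684 + 5.24807e+07 = 5.29274e+07
L_total = 10*log10(5.29274e+07) = 77.237 dB


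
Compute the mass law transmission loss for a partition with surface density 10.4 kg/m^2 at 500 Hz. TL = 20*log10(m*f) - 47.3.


m * f = 10.4 * 500 = 5200
20*log10(5200) = 74.3201 dB
TL = 74.3201 - 47.3 = 27.02 dB


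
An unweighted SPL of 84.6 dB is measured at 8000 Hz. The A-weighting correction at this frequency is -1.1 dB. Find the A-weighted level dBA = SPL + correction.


A-weighting table: 8000 Hz -> -1.1 dB correction
SPL_A = SPL + correction = 84.6 + (-1.1) = 83.5 dBA


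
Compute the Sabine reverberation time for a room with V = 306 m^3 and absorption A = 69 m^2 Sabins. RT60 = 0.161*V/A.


RT60 = 0.161 * 306 / 69 = 0.714 s


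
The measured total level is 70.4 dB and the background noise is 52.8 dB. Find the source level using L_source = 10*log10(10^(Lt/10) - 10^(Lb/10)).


10^(70.4/10) = 1.09648e+07
10^(52.8/10) = 190546
Difference = 1.09648e+07 - 190546 = 1.07743e+07
L_source = 10*log10(1.07743e+07) = 70.324 dB


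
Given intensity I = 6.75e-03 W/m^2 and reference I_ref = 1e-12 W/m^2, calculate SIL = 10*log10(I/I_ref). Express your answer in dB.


I / I_ref = 6.75e-03 / 1e-12 = 6.75e+09
SIL = 10 * log10(6.75e+09) = 98.293 dB


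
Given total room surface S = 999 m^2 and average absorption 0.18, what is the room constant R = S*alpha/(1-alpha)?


R = 999 * 0.18 / (1 - 0.18) = 219.29 m^2


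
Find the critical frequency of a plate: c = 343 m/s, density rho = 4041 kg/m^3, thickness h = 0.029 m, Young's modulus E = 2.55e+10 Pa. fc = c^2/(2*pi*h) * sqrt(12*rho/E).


12*rho/E = 12*4041/2.55e+10 = 1.90165e-06
sqrt(12*rho/E) = sqrt(1.90165e-06) = 0.001379
c^2/(2*pi*h) = 343^2/(2*pi*0.029) = 645670
fc = 645670 * 0.001379 = 890.38 Hz


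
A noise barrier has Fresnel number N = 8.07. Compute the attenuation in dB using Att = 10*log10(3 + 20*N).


3 + 20*N = 3 + 20*8.07 = 164.4
Att = 10*log10(164.4) = 22.159 dB


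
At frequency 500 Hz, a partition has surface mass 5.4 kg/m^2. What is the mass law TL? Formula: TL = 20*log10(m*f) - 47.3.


m * f = 5.4 * 500 = 2700
20*log10(2700) = 68.6273 dB
TL = 68.6273 - 47.3 = 21.327 dB


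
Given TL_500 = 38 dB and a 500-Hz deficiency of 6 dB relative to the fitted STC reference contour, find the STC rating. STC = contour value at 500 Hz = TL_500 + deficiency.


By ASTM E413, STC = value of the fitted reference contour at 500 Hz.
Contour value at 500 Hz = TL_500 + deficiency = 38 + 6 = 44
STC = 44


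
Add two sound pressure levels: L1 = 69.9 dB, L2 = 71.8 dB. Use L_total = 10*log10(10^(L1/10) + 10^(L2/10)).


10^(69.9/10) = 9.77237e+06
10^(71.8/10) = 1.51356e+07
Sum = 9.77237e+06 + 1.51356e+07 = 2.4908e+07
L_total = 10*log10(2.4908e+07) = 73.963 dB


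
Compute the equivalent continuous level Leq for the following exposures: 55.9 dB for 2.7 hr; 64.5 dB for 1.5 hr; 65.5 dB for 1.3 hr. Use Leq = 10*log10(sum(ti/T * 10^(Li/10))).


T_total = 2.7 + 1.5 + 1.3 = 5.5 hr
(2.7/5.5) * 10^(55.9/10) = 190986
(1.5/5.5) * 10^(64.5/10) = 768650
(1.3/5.5) * 10^(65.5/10) = 838650
Sum = 190986 + 768650 + 838650 = 1.79829e+06
Leq = 10*log10(1.79829e+06) = 62.549 dB


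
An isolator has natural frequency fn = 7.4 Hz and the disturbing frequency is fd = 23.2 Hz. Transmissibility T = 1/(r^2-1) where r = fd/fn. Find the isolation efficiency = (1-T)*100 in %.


r = 23.2 / 7.4 = 3.13514
r^2 - 1 = 3.13514^2 - 1 = 8.8291
T = 1/8.8291 = 0.113262
Efficiency = (1 - 0.113262)*100 = 88.674 %


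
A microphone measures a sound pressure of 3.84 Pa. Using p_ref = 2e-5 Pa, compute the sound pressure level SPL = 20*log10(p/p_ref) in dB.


p / p_ref = 3.84 / 2e-5 = 192000
SPL = 20 * log10(192000) = 105.67 dB


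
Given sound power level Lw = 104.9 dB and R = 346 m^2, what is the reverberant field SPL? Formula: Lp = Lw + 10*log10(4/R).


4/R = 4/346 = 0.0115607
Lp = 104.9 + 10*log10(0.0115607) = 85.53 dB


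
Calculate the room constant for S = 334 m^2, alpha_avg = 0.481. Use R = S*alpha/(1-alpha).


R = 334 * 0.481 / (1 - 0.481) = 309.55 m^2


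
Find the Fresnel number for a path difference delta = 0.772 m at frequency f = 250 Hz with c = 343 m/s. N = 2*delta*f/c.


N = 2*delta*f/c = 2*delta/lambda, where lambda = c/f
lambda = 343 / 250 = 1.372 m
N = 2 * 0.772 / 1.372 = 1.1254


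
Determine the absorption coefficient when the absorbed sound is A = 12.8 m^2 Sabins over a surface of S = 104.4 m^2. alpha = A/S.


Absorption coefficient = absorbed power / incident power
alpha = A / S = 12.8 / 104.4 = 0.12261


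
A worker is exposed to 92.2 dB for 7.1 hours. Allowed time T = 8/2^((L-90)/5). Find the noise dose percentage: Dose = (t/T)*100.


T_allowed = 8 / 2^((92.2 - 90)/5) = 5.89708 hr
Dose = 7.1 / 5.89708 * 100 = 120.4 %


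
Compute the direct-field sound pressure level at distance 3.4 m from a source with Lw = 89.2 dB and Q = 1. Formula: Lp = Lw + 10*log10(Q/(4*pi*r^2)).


4*pi*r^2 = 4*pi*3.4^2 = 145.267 m^2
Q / (4*pi*r^2) = 1 / 145.267 = 0.00688388
Lp = 89.2 + 10*log10(0.00688388) = 67.578 dB


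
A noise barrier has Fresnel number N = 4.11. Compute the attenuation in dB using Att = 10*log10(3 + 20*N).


3 + 20*N = 3 + 20*4.11 = 85.2
Att = 10*log10(85.2) = 19.304 dB


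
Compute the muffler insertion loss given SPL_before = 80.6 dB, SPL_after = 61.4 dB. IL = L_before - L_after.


Insertion loss = SPL without muffler - SPL with muffler
IL = 80.6 - 61.4 = 19.2 dB


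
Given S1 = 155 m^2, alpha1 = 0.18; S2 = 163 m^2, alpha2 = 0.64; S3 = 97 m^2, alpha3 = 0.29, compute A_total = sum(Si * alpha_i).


155 * 0.18 = 27.9
163 * 0.64 = 104.32
97 * 0.29 = 28.13
A_total = 27.9 + 104.32 + 28.13 = 160.35 m^2


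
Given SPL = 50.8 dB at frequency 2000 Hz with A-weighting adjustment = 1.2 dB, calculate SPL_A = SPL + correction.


A-weighting table: 2000 Hz -> 1.2 dB correction
SPL_A = SPL + correction = 50.8 + (1.2) = 52 dBA


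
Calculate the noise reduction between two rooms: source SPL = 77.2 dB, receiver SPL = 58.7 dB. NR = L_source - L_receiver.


NR = L_source - L_receiver (difference between source and receiving room levels)
NR = 77.2 - 58.7 = 18.5 dB


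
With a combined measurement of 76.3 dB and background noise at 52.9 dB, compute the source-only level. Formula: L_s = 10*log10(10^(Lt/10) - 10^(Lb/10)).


10^(76.3/10) = 4.2658e+07
10^(52.9/10) = 194984
Difference = 4.2658e+07 - 194984 = 4.2463e+07
L_source = 10*log10(4.2463e+07) = 76.28 dB


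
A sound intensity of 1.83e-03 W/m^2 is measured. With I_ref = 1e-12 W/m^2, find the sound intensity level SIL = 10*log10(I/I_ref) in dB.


I / I_ref = 1.83e-03 / 1e-12 = 1.83e+09
SIL = 10 * log10(1.83e+09) = 92.625 dB


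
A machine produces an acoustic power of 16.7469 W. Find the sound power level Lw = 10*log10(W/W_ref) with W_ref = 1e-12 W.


W / W_ref = 16.7469 / 1e-12 = 1.67469e+13
Lw = 10 * log10(1.67469e+13) = 132.24 dB


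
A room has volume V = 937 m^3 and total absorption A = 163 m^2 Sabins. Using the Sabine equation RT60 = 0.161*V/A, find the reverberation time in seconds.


RT60 = 0.161 * 937 / 163 = 0.9255 s


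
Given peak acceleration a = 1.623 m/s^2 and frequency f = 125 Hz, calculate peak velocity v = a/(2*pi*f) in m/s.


omega = 2*pi*f = 2*pi*125 = 785.398 rad/s
v = a / omega = 1.623 / 785.398 = 0.0020665 m/s


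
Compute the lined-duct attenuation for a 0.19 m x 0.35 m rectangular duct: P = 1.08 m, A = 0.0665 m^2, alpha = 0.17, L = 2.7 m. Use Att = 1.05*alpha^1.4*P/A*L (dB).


alpha^1.4 = 0.17^1.4 = 0.0836813
Attenuation rate = 1.05 * alpha^1.4 * P / A
= 1.05 * 0.0836813 * 1.08 / 0.0665 = 1.42699 dB/m
Total Att = 1.42699 * 2.7 = 3.8529 dB


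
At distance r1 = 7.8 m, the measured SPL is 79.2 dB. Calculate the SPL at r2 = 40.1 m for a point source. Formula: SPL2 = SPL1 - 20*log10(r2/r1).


r2/r1 = 40.1/7.8 = 5.14103
Correction = 20*log10(5.14103) = 14.221 dB
SPL2 = 79.2 - 14.221 = 64.979 dB


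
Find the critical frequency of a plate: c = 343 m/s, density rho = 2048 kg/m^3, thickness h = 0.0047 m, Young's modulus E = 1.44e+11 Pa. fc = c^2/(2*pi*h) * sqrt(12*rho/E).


12*rho/E = 12*2048/1.44e+11 = 1.70667e-07
sqrt(12*rho/E) = sqrt(1.70667e-07) = 0.000413119
c^2/(2*pi*h) = 343^2/(2*pi*0.0047) = 3.98392e+06
fc = 3.98392e+06 * 0.000413119 = 1645.8 Hz


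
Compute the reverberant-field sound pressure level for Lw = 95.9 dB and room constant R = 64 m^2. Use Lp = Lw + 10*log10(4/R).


4/R = 4/64 = 0.0625
Lp = 95.9 + 10*log10(0.0625) = 83.859 dB


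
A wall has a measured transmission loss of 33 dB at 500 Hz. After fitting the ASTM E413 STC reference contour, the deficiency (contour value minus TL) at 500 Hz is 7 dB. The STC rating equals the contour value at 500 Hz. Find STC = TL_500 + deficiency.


By ASTM E413, STC = value of the fitted reference contour at 500 Hz.
Contour value at 500 Hz = TL_500 + deficiency = 33 + 7 = 40
STC = 40


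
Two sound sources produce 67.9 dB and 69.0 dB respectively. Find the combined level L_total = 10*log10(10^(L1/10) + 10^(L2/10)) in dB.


10^(67.9/10) = 6.16595e+06
10^(69.0/10) = 7.94328e+06
Sum = 6.16595e+06 + 7.94328e+06 = 1.41092e+07
L_total = 10*log10(1.41092e+07) = 71.495 dB


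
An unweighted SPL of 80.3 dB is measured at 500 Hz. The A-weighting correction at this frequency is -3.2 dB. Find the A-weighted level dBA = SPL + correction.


A-weighting table: 500 Hz -> -3.2 dB correction
SPL_A = SPL + correction = 80.3 + (-3.2) = 77.1 dBA


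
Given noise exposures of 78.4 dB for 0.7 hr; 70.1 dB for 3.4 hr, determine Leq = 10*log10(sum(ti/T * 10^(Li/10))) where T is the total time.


T_total = 0.7 + 3.4 = 4.1 hr
(0.7/4.1) * 10^(78.4/10) = 1.18117e+07
(3.4/4.1) * 10^(70.1/10) = 8.48584e+06
Sum = 1.18117e+07 + 8.48584e+06 = 2.02975e+07
Leq = 10*log10(2.02975e+07) = 73.074 dB


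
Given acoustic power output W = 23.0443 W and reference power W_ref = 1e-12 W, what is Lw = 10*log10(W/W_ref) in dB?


W / W_ref = 23.0443 / 1e-12 = 2.30443e+13
Lw = 10 * log10(2.30443e+13) = 133.63 dB


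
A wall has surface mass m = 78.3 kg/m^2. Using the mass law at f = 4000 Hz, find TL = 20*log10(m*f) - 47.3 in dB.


m * f = 78.3 * 4000 = 313200
20*log10(313200) = 109.916 dB
TL = 109.916 - 47.3 = 62.616 dB


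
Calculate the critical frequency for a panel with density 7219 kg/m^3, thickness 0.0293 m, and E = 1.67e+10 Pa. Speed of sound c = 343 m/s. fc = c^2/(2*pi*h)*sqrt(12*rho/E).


12*rho/E = 12*7219/1.67e+10 = 5.18731e-06
sqrt(12*rho/E) = sqrt(5.18731e-06) = 0.00227757
c^2/(2*pi*h) = 343^2/(2*pi*0.0293) = 639059
fc = 639059 * 0.00227757 = 1455.5 Hz


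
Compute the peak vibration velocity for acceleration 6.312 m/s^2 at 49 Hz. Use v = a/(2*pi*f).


omega = 2*pi*f = 2*pi*49 = 307.876 rad/s
v = a / omega = 6.312 / 307.876 = 0.020502 m/s


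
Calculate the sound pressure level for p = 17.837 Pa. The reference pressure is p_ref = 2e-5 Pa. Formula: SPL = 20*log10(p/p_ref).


p / p_ref = 17.837 / 2e-5 = 891850
SPL = 20 * log10(891850) = 119.01 dB


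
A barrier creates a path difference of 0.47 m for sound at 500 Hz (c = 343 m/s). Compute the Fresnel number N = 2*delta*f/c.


N = 2*delta*f/c = 2*delta/lambda, where lambda = c/f
lambda = 343 / 500 = 0.686 m
N = 2 * 0.47 / 0.686 = 1.3703


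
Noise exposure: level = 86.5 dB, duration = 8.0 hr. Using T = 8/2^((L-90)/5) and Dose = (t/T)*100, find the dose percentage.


T_allowed = 8 / 2^((86.5 - 90)/5) = 12.996 hr
Dose = 8.0 / 12.996 * 100 = 61.557 %


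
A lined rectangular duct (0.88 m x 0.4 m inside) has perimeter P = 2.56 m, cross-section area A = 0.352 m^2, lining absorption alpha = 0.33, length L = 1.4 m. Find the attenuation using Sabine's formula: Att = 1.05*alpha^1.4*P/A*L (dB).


alpha^1.4 = 0.33^1.4 = 0.211797
Attenuation rate = 1.05 * alpha^1.4 * P / A
= 1.05 * 0.211797 * 2.56 / 0.352 = 1.61736 dB/m
Total Att = 1.61736 * 1.4 = 2.2643 dB


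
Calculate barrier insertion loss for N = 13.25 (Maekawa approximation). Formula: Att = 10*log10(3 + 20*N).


3 + 20*N = 3 + 20*13.25 = 268
Att = 10*log10(268) = 24.281 dB


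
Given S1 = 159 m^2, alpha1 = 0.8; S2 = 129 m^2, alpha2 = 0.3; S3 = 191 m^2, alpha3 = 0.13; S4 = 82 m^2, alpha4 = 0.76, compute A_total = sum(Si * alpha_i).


159 * 0.8 = 127.2
129 * 0.3 = 38.7
191 * 0.13 = 24.83
82 * 0.76 = 62.32
A_total = 127.2 + 38.7 + 24.83 + 62.32 = 253.05 m^2


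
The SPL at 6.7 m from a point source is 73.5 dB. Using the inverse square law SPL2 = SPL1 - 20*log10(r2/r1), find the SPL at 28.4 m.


r2/r1 = 28.4/6.7 = 4.23881
Correction = 20*log10(4.23881) = 12.5449 dB
SPL2 = 73.5 - 12.5449 = 60.955 dB


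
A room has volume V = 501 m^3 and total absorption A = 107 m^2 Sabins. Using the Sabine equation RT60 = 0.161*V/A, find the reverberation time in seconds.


RT60 = 0.161 * 501 / 107 = 0.75384 s


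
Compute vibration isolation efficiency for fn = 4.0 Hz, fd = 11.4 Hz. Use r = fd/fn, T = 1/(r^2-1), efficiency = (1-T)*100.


r = 11.4 / 4.0 = 2.85
r^2 - 1 = 2.85^2 - 1 = 7.1225
T = 1/7.1225 = 0.1404
Efficiency = (1 - 0.1404)*100 = 85.96 %


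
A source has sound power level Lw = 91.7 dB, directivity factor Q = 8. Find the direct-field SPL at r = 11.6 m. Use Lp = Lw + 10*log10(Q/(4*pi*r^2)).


4*pi*r^2 = 4*pi*11.6^2 = 1690.93 m^2
Q / (4*pi*r^2) = 8 / 1690.93 = 0.00473112
Lp = 91.7 + 10*log10(0.00473112) = 68.45 dB


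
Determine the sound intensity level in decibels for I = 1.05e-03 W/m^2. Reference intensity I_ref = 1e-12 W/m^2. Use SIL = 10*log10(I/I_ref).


I / I_ref = 1.05e-03 / 1e-12 = 1.05e+09
SIL = 10 * log10(1.05e+09) = 90.212 dB


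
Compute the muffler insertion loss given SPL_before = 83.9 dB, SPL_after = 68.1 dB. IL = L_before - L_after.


Insertion loss = SPL without muffler - SPL with muffler
IL = 83.9 - 68.1 = 15.8 dB


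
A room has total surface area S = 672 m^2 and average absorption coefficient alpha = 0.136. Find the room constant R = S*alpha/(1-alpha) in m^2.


R = 672 * 0.136 / (1 - 0.136) = 105.78 m^2


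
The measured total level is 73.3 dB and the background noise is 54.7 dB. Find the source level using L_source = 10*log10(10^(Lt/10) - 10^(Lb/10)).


10^(73.3/10) = 2.13796e+07
10^(54.7/10) = 295121
Difference = 2.13796e+07 - 295121 = 2.10845e+07
L_source = 10*log10(2.10845e+07) = 73.24 dB


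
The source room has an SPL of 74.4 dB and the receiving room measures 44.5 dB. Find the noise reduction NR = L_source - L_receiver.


NR = L_source - L_receiver (difference between source and receiving room levels)
NR = 74.4 - 44.5 = 29.9 dB


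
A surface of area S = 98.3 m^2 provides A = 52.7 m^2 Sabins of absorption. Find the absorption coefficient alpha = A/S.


Absorption coefficient = absorbed power / incident power
alpha = A / S = 52.7 / 98.3 = 0.53611


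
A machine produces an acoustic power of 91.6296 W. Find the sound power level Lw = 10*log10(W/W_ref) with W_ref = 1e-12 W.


W / W_ref = 91.6296 / 1e-12 = 9.16296e+13
Lw = 10 * log10(9.16296e+13) = 139.62 dB


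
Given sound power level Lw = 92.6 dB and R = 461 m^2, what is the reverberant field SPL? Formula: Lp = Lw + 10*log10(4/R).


4/R = 4/461 = 0.00867679
Lp = 92.6 + 10*log10(0.00867679) = 71.984 dB


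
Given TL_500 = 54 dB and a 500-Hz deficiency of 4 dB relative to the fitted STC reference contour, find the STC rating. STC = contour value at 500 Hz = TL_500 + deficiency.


By ASTM E413, STC = value of the fitted reference contour at 500 Hz.
Contour value at 500 Hz = TL_500 + deficiency = 54 + 4 = 58
STC = 58


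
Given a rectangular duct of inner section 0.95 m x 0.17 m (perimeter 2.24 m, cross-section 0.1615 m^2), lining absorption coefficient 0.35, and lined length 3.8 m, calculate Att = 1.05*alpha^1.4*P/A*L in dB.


alpha^1.4 = 0.35^1.4 = 0.229983
Attenuation rate = 1.05 * alpha^1.4 * P / A
= 1.05 * 0.229983 * 2.24 / 0.1615 = 3.34935 dB/m
Total Att = 3.34935 * 3.8 = 12.728 dB


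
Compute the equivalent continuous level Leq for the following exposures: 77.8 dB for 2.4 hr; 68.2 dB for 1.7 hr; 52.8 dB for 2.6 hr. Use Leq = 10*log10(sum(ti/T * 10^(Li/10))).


T_total = 2.4 + 1.7 + 2.6 = 6.7 hr
(2.4/6.7) * 10^(77.8/10) = 2.15842e+07
(1.7/6.7) * 10^(68.2/10) = 1.67639e+06
(2.6/6.7) * 10^(52.8/10) = 73943.3
Sum = 2.15842e+07 + 1.67639e+06 + 73943.3 = 2.33345e+07
Leq = 10*log10(2.33345e+07) = 73.68 dB


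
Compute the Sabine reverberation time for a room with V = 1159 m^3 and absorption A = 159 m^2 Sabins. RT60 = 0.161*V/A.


RT60 = 0.161 * 1159 / 159 = 1.1736 s


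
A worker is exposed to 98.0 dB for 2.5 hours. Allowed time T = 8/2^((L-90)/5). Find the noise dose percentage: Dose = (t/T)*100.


T_allowed = 8 / 2^((98.0 - 90)/5) = 2.63902 hr
Dose = 2.5 / 2.63902 * 100 = 94.732 %


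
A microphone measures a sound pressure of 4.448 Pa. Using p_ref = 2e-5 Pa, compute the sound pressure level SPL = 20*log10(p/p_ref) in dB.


p / p_ref = 4.448 / 2e-5 = 222400
SPL = 20 * log10(222400) = 106.94 dB


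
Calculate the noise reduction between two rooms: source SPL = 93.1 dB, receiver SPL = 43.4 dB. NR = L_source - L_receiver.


NR = L_source - L_receiver (difference between source and receiving room levels)
NR = 93.1 - 43.4 = 49.7 dB


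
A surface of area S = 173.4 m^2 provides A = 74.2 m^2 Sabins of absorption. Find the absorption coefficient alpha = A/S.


Absorption coefficient = absorbed power / incident power
alpha = A / S = 74.2 / 173.4 = 0.42791


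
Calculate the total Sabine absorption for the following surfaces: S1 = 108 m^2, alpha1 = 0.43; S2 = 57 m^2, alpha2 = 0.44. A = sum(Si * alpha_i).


108 * 0.43 = 46.44
57 * 0.44 = 25.08
A_total = 46.44 + 25.08 = 71.52 m^2


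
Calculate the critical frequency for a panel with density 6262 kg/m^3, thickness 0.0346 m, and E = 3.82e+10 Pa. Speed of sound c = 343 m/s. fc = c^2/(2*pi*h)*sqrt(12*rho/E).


12*rho/E = 12*6262/3.82e+10 = 1.96712e-06
sqrt(12*rho/E) = sqrt(1.96712e-06) = 0.00140254
c^2/(2*pi*h) = 343^2/(2*pi*0.0346) = 541168
fc = 541168 * 0.00140254 = 759.01 Hz


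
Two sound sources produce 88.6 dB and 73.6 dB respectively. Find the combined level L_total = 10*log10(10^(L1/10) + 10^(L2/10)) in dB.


10^(88.6/10) = 7.24436e+08
10^(73.6/10) = 2.29087e+07
Sum = 7.24436e+08 + 2.29087e+07 = 7.47345e+08
L_total = 10*log10(7.47345e+08) = 88.735 dB


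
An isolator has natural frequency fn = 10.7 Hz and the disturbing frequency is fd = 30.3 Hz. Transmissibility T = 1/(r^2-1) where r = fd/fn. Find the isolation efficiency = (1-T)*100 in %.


r = 30.3 / 10.7 = 2.83178
r^2 - 1 = 2.83178^2 - 1 = 7.01898
T = 1/7.01898 = 0.142471
Efficiency = (1 - 0.142471)*100 = 85.753 %


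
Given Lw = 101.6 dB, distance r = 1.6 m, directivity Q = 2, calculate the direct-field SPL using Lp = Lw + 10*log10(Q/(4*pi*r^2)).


4*pi*r^2 = 4*pi*1.6^2 = 32.1699 m^2
Q / (4*pi*r^2) = 2 / 32.1699 = 0.0621699
Lp = 101.6 + 10*log10(0.0621699) = 89.536 dB


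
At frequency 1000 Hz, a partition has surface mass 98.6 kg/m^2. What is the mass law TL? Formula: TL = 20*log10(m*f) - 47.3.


m * f = 98.6 * 1000 = 98600
20*log10(98600) = 99.8775 dB
TL = 99.8775 - 47.3 = 52.578 dB


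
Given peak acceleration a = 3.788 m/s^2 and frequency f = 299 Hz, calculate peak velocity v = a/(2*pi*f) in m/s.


omega = 2*pi*f = 2*pi*299 = 1878.67 rad/s
v = a / omega = 3.788 / 1878.67 = 0.0020163 m/s


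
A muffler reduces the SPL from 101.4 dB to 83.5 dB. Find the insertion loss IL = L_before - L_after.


Insertion loss = SPL without muffler - SPL with muffler
IL = 101.4 - 83.5 = 17.9 dB


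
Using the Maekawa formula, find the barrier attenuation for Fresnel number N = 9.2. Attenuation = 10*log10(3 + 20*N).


3 + 20*N = 3 + 20*9.2 = 187
Att = 10*log10(187) = 22.718 dB


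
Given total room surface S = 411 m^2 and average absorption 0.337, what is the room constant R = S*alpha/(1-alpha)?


R = 411 * 0.337 / (1 - 0.337) = 208.91 m^2


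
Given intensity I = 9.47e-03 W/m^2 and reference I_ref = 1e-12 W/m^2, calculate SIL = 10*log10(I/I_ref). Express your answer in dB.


I / I_ref = 9.47e-03 / 1e-12 = 9.47e+09
SIL = 10 * log10(9.47e+09) = 99.763 dB


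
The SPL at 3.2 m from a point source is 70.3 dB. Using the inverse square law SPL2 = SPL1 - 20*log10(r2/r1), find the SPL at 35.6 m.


r2/r1 = 35.6/3.2 = 11.125
Correction = 20*log10(11.125) = 20.926 dB
SPL2 = 70.3 - 20.926 = 49.374 dB


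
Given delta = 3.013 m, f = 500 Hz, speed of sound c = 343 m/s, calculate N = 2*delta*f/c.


N = 2*delta*f/c = 2*delta/lambda, where lambda = c/f
lambda = 343 / 500 = 0.686 m
N = 2 * 3.013 / 0.686 = 8.7843


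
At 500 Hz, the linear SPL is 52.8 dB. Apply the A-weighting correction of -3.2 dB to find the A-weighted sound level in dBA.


A-weighting table: 500 Hz -> -3.2 dB correction
SPL_A = SPL + correction = 52.8 + (-3.2) = 49.6 dBA


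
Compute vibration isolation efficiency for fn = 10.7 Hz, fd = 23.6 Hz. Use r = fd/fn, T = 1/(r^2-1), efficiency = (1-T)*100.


r = 23.6 / 10.7 = 2.20561
r^2 - 1 = 2.20561^2 - 1 = 3.86472
T = 1/3.86472 = 0.258751
Efficiency = (1 - 0.258751)*100 = 74.125 %


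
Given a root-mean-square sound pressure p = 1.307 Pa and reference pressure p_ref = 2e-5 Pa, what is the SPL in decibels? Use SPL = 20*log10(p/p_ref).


p / p_ref = 1.307 / 2e-5 = 65350
SPL = 20 * log10(65350) = 96.305 dB


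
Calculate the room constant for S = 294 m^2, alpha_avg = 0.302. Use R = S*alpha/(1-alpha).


R = 294 * 0.302 / (1 - 0.302) = 127.2 m^2


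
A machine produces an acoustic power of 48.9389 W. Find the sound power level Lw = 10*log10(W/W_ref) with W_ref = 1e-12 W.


W / W_ref = 48.9389 / 1e-12 = 4.89389e+13
Lw = 10 * log10(4.89389e+13) = 136.9 dB


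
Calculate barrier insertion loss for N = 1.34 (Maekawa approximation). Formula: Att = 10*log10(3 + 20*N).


3 + 20*N = 3 + 20*1.34 = 29.8
Att = 10*log10(29.8) = 14.742 dB


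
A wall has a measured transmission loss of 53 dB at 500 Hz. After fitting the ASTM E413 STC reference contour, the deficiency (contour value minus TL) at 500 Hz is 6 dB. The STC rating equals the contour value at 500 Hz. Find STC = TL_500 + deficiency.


By ASTM E413, STC = value of the fitted reference contour at 500 Hz.
Contour value at 500 Hz = TL_500 + deficiency = 53 + 6 = 59
STC = 59


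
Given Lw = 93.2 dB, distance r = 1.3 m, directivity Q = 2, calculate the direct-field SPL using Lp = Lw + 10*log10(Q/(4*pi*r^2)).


4*pi*r^2 = 4*pi*1.3^2 = 21.2372 m^2
Q / (4*pi*r^2) = 2 / 21.2372 = 0.0941744
Lp = 93.2 + 10*log10(0.0941744) = 82.939 dB


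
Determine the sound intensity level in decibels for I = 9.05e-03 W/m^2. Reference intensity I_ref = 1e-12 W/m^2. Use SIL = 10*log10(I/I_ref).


I / I_ref = 9.05e-03 / 1e-12 = 9.05e+09
SIL = 10 * log10(9.05e+09) = 99.566 dB


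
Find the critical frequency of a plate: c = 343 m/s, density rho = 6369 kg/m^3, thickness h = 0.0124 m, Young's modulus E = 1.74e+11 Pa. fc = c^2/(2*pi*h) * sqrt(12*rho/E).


12*rho/E = 12*6369/1.74e+11 = 4.39241e-07
sqrt(12*rho/E) = sqrt(4.39241e-07) = 0.000662753
c^2/(2*pi*h) = 343^2/(2*pi*0.0124) = 1.51003e+06
fc = 1.51003e+06 * 0.000662753 = 1000.8 Hz


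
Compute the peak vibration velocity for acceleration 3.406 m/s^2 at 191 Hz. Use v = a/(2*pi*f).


omega = 2*pi*f = 2*pi*191 = 1200.09 rad/s
v = a / omega = 3.406 / 1200.09 = 0.0028381 m/s


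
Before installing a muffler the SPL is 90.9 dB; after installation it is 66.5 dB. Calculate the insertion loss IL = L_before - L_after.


Insertion loss = SPL without muffler - SPL with muffler
IL = 90.9 - 66.5 = 24.4 dB


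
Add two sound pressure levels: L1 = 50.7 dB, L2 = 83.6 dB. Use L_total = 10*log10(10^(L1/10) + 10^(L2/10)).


10^(50.7/10) = 117490
10^(83.6/10) = 2.29087e+08
Sum = 117490 + 2.29087e+08 = 2.29204e+08
L_total = 10*log10(2.29204e+08) = 83.602 dB


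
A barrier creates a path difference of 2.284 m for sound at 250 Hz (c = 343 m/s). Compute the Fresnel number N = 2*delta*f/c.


N = 2*delta*f/c = 2*delta/lambda, where lambda = c/f
lambda = 343 / 250 = 1.372 m
N = 2 * 2.284 / 1.372 = 3.3294


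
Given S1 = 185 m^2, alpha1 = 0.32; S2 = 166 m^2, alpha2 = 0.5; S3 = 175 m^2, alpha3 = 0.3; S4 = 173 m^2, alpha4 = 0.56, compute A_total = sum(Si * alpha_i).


185 * 0.32 = 59.2
166 * 0.5 = 83
175 * 0.3 = 52.5
173 * 0.56 = 96.88
A_total = 59.2 + 83 + 52.5 + 96.88 = 291.58 m^2


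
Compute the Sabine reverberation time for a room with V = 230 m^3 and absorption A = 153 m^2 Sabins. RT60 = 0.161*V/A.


RT60 = 0.161 * 230 / 153 = 0.24203 s


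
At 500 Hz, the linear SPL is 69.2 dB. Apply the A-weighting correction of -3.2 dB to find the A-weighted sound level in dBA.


A-weighting table: 500 Hz -> -3.2 dB correction
SPL_A = SPL + correction = 69.2 + (-3.2) = 66 dBA
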